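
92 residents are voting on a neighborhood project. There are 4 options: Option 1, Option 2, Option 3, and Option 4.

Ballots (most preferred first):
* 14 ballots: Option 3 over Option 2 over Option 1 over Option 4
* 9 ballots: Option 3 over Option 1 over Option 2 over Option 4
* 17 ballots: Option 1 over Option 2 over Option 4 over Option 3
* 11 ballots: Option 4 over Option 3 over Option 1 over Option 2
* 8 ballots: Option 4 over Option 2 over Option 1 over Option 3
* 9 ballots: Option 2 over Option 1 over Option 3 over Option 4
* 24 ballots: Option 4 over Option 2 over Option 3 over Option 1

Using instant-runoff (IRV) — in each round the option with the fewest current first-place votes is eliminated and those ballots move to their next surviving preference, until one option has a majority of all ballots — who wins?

Option 1

Round 1: Option 1 17, Option 2 9, Option 3 23, Option 4 43. Option 2 eliminated.
Round 2: Option 1 26, Option 3 23, Option 4 43. Option 3 eliminated.
Round 3: Option 1 49, Option 4 43. Option 1 has a majority (≥47).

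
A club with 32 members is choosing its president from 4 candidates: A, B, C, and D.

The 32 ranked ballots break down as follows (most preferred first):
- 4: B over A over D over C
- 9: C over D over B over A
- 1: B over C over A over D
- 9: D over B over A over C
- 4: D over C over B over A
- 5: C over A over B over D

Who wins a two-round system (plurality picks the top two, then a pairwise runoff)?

Round 1 first-place votes: A 0, B 5, C 14, D 13. C and D advance.
Runoff: C is ranked above D on 15 ballots, D above C on 17.

D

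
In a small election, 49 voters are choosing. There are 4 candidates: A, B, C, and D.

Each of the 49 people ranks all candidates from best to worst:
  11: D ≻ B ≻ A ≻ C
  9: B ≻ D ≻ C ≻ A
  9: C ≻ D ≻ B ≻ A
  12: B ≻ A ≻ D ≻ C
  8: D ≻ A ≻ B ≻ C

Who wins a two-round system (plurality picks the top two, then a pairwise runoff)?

Round 1 first-place votes: A 0, B 21, C 9, D 19. B and D advance.
Runoff: B is ranked above D on 21 ballots, D above B on 28.

D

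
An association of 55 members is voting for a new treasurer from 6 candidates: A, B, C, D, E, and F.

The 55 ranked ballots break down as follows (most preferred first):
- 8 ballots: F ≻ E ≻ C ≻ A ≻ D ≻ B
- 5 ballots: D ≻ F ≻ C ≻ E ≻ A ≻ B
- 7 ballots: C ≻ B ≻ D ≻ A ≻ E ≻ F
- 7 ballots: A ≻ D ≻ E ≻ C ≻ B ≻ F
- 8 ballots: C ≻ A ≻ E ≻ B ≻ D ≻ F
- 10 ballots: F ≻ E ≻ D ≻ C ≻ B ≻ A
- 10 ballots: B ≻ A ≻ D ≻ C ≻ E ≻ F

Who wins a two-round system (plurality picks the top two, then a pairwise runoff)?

Round 1 first-place votes: A 7, B 10, C 15, D 5, E 0, F 18. F and C advance.
Runoff: F is ranked above C on 23 ballots, C above F on 32.

C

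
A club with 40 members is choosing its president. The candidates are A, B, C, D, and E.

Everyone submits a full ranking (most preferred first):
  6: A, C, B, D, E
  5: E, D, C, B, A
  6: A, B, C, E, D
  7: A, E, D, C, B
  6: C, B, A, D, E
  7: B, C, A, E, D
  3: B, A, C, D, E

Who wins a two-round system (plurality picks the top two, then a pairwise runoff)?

B

Round 1 first-place votes: A 19, B 10, C 6, D 0, E 5. A and B advance.
Runoff: A is ranked above B on 19 ballots, B above A on 21.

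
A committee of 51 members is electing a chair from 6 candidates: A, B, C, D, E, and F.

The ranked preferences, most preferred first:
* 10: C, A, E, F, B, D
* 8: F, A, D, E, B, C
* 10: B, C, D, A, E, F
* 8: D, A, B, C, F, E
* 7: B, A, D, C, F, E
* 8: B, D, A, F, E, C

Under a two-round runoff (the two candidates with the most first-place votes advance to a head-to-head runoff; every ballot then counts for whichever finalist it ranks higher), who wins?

B

Round 1 first-place votes: A 0, B 25, C 10, D 8, E 0, F 8. B and C advance.
Runoff: B is ranked above C on 41 ballots, C above B on 10.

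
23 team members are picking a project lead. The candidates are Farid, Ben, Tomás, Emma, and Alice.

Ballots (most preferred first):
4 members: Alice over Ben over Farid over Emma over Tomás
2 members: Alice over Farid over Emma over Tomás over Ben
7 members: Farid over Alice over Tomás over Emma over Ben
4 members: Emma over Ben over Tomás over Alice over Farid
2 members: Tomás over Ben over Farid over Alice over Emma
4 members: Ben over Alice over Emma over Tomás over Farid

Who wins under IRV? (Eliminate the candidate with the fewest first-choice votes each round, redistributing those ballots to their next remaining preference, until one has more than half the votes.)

Ben

Round 1: Farid 7, Ben 4, Tomás 2, Emma 4, Alice 6. Tomás eliminated.
Round 2: Farid 7, Ben 6, Emma 4, Alice 6. Emma eliminated.
Round 3: Farid 7, Ben 10, Alice 6. Alice eliminated.
Round 4: Farid 9, Ben 14. Ben has a majority (≥12).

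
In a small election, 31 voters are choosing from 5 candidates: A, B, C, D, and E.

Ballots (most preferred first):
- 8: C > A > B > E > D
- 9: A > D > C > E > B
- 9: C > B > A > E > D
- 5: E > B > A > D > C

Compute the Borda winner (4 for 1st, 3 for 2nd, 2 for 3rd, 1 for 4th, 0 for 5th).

A: 8×3 + 9×4 + 9×2 + 5×2 = 88
B: 8×2 + 9×0 + 9×3 + 5×3 = 58
C: 8×4 + 9×2 + 9×4 + 5×0 = 86
D: 8×0 + 9×3 + 9×0 + 5×1 = 32
E: 8×1 + 9×1 + 9×1 + 5×4 = 46

A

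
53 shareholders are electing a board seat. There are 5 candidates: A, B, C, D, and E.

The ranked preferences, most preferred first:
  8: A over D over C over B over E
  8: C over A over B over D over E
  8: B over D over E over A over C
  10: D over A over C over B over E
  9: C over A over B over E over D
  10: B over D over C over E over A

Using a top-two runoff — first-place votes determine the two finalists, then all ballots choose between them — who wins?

Round 1 first-place votes: A 8, B 18, C 17, D 10, E 0. B and C advance.
Runoff: B is ranked above C on 18 ballots, C above B on 35.

C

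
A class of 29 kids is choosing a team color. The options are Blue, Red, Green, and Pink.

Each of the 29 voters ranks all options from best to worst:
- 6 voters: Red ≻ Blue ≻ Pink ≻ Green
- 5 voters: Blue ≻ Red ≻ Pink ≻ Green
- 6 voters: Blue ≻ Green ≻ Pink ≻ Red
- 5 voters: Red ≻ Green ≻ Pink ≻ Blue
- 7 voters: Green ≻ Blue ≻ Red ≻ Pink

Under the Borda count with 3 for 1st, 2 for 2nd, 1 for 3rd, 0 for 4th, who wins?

Blue: 6×2 + 5×3 + 6×3 + 5×0 + 7×2 = 59
Red: 6×3 + 5×2 + 6×0 + 5×3 + 7×1 = 50
Green: 6×0 + 5×0 + 6×2 + 5×2 + 7×3 = 43
Pink: 6×1 + 5×1 + 6×1 + 5×1 + 7×0 = 22

Blue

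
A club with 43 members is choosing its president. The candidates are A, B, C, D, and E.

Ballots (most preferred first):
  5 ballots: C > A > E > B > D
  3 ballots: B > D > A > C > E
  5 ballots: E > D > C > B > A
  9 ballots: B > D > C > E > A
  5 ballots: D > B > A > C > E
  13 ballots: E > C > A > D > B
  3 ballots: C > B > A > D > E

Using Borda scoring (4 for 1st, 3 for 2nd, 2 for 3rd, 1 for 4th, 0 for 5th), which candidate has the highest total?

A: 5×3 + 3×2 + 5×0 + 9×0 + 5×2 + 13×2 + 3×2 = 63
B: 5×1 + 3×4 + 5×1 + 9×4 + 5×3 + 13×0 + 3×3 = 82
C: 5×4 + 3×1 + 5×2 + 9×2 + 5×1 + 13×3 + 3×4 = 107
D: 5×0 + 3×3 + 5×3 + 9×3 + 5×4 + 13×1 + 3×1 = 87
E: 5×2 + 3×0 + 5×4 + 9×1 + 5×0 + 13×4 + 3×0 = 91

C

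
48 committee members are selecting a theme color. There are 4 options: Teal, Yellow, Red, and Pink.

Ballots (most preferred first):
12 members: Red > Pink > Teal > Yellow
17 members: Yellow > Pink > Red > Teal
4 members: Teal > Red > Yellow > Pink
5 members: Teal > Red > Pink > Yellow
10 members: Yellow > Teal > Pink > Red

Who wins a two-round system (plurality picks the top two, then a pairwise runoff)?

Yellow

Round 1 first-place votes: Teal 9, Yellow 27, Red 12, Pink 0. Yellow and Red advance.
Runoff: Yellow is ranked above Red on 27 ballots, Red above Yellow on 21.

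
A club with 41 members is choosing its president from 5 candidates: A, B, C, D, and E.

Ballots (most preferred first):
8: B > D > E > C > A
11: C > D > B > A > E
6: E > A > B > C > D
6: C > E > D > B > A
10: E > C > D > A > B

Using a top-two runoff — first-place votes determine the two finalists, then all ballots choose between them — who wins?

E

Round 1 first-place votes: A 0, B 8, C 17, D 0, E 16. C and E advance.
Runoff: C is ranked above E on 17 ballots, E above C on 24.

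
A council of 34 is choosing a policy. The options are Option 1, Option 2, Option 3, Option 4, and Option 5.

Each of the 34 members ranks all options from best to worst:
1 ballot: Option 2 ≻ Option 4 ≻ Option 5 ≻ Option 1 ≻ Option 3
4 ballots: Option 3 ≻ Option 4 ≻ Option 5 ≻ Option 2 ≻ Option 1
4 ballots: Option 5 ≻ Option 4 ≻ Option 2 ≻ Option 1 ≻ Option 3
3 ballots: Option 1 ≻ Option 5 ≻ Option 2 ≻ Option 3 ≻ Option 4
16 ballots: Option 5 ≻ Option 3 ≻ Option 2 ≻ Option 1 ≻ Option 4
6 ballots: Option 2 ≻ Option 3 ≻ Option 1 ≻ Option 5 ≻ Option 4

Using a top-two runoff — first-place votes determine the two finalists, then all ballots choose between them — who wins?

Round 1 first-place votes: Option 1 3, Option 2 7, Option 3 4, Option 4 0, Option 5 20. Option 5 and Option 2 advance.
Runoff: Option 5 is ranked above Option 2 on 27 ballots, Option 2 above Option 5 on 7.

Option 5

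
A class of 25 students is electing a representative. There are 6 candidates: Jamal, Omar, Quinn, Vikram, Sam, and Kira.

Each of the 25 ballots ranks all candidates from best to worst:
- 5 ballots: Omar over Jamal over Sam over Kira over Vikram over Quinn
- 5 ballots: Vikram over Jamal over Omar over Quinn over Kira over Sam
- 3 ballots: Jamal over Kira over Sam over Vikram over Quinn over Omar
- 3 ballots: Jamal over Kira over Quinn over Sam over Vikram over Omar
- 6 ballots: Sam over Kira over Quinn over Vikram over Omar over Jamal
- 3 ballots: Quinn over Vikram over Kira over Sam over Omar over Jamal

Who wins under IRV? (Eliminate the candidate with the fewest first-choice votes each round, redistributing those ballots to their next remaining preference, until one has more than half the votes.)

Round 1: Jamal 6, Omar 5, Quinn 3, Vikram 5, Sam 6, Kira 0. Kira eliminated.
Round 2: Jamal 6, Omar 5, Quinn 3, Vikram 5, Sam 6. Quinn eliminated.
Round 3: Jamal 6, Omar 5, Vikram 8, Sam 6. Omar eliminated.
Round 4: Jamal 11, Vikram 8, Sam 6. Sam eliminated.
Round 5: Jamal 11, Vikram 14. Vikram has a majority (≥13).

Vikram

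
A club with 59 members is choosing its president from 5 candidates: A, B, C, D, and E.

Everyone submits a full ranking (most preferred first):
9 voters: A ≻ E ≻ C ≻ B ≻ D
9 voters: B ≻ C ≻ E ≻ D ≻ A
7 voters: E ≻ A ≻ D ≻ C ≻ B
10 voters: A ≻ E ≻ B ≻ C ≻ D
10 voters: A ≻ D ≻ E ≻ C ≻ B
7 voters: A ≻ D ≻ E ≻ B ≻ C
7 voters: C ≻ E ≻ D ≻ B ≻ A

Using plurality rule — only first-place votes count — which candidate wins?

First-place votes: A 36, B 9, C 7, D 0, E 7.

A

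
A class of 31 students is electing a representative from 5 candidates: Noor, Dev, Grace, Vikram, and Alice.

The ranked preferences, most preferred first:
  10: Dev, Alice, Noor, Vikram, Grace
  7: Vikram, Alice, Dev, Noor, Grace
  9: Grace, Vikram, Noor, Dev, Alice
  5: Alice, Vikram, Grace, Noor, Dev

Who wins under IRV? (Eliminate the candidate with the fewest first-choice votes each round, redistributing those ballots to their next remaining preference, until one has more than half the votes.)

Vikram

Round 1: Noor 0, Dev 10, Grace 9, Vikram 7, Alice 5. Noor eliminated.
Round 2: Dev 10, Grace 9, Vikram 7, Alice 5. Alice eliminated.
Round 3: Dev 10, Grace 9, Vikram 12. Grace eliminated.
Round 4: Dev 10, Vikram 21. Vikram has a majority (≥16).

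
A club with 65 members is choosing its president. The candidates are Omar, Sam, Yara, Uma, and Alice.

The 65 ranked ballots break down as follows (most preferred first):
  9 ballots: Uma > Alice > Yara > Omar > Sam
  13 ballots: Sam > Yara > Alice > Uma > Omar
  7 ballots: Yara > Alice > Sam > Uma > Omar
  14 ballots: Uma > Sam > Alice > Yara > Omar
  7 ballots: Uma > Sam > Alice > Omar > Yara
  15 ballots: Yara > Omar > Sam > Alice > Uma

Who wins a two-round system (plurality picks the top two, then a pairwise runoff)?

Yara

Round 1 first-place votes: Omar 0, Sam 13, Yara 22, Uma 30, Alice 0. Uma and Yara advance.
Runoff: Uma is ranked above Yara on 30 ballots, Yara above Uma on 35.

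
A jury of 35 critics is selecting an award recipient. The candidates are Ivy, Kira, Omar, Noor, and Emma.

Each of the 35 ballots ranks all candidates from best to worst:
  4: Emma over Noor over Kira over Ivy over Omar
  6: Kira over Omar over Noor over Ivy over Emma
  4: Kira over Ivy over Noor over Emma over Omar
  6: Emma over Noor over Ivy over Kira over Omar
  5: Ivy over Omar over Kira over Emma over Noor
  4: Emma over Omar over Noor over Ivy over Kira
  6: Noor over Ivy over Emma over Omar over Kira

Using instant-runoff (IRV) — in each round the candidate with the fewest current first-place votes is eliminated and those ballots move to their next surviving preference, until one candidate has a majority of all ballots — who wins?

Emma

Round 1: Ivy 5, Kira 10, Omar 0, Noor 6, Emma 14. Omar eliminated.
Round 2: Ivy 5, Kira 10, Noor 6, Emma 14. Ivy eliminated.
Round 3: Kira 15, Noor 6, Emma 14. Noor eliminated.
Round 4: Kira 15, Emma 20. Emma has a majority (≥18).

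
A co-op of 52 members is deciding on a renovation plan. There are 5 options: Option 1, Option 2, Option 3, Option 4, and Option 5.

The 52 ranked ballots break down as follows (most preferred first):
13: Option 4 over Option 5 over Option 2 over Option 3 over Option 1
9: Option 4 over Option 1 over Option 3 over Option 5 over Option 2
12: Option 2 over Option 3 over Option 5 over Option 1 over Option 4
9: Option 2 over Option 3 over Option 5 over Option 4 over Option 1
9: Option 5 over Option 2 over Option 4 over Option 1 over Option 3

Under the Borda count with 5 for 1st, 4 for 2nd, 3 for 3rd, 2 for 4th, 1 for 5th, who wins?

Option 2

Option 1: 13×1 + 9×4 + 12×2 + 9×1 + 9×2 = 100
Option 2: 13×3 + 9×1 + 12×5 + 9×5 + 9×4 = 189
Option 3: 13×2 + 9×3 + 12×4 + 9×4 + 9×1 = 146
Option 4: 13×5 + 9×5 + 12×1 + 9×2 + 9×3 = 167
Option 5: 13×4 + 9×2 + 12×3 + 9×3 + 9×5 = 178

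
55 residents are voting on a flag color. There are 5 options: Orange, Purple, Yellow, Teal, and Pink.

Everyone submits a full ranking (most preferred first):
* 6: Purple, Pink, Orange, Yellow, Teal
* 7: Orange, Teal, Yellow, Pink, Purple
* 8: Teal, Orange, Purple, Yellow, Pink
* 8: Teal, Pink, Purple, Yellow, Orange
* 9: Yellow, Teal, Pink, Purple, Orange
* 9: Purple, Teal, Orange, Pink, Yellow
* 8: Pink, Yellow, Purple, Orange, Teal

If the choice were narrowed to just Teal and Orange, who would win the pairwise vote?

Teal

Teal is ranked above Orange on 34 ballots; Orange above Teal on 21.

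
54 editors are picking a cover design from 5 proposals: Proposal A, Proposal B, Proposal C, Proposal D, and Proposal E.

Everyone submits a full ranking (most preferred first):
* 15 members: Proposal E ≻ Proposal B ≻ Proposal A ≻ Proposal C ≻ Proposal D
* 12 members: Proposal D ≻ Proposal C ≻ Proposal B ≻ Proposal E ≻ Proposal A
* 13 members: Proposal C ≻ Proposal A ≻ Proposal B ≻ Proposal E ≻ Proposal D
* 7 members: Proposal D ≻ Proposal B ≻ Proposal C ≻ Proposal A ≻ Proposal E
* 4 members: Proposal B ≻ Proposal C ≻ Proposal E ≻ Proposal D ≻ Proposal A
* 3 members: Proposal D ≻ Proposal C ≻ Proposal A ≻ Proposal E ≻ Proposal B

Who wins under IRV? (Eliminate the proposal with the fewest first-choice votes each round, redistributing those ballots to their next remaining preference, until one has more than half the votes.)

Round 1: Proposal A 0, Proposal B 4, Proposal C 13, Proposal D 22, Proposal E 15. Proposal A eliminated.
Round 2: Proposal B 4, Proposal C 13, Proposal D 22, Proposal E 15. Proposal B eliminated.
Round 3: Proposal C 17, Proposal D 22, Proposal E 15. Proposal E eliminated.
Round 4: Proposal C 32, Proposal D 22. Proposal C has a majority (≥28).

Proposal C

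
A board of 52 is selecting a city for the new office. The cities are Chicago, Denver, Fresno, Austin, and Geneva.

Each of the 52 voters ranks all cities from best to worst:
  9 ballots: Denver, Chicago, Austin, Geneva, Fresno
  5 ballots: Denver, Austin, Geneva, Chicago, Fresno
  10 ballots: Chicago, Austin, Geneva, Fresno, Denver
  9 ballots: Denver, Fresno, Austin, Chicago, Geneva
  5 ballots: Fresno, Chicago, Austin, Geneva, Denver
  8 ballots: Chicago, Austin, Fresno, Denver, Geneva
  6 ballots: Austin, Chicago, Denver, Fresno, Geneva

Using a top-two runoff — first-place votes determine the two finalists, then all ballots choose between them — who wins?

Chicago

Round 1 first-place votes: Chicago 18, Denver 23, Fresno 5, Austin 6, Geneva 0. Denver and Chicago advance.
Runoff: Denver is ranked above Chicago on 23 ballots, Chicago above Denver on 29.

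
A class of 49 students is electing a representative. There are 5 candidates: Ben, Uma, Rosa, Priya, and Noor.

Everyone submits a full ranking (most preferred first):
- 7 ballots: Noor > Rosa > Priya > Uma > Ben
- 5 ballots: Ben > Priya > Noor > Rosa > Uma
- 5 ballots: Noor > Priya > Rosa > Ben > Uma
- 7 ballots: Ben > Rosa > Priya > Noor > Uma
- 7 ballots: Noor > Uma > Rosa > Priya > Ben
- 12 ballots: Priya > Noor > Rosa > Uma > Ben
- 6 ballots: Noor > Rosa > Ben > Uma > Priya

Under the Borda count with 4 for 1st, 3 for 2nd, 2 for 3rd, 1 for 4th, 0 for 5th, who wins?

Ben: 7×0 + 5×4 + 5×1 + 7×4 + 7×0 + 12×0 + 6×2 = 65
Uma: 7×1 + 5×0 + 5×0 + 7×0 + 7×3 + 12×1 + 6×1 = 46
Rosa: 7×3 + 5×1 + 5×2 + 7×3 + 7×2 + 12×2 + 6×3 = 113
Priya: 7×2 + 5×3 + 5×3 + 7×2 + 7×1 + 12×4 + 6×0 = 113
Noor: 7×4 + 5×2 + 5×4 + 7×1 + 7×4 + 12×3 + 6×4 = 153

Noor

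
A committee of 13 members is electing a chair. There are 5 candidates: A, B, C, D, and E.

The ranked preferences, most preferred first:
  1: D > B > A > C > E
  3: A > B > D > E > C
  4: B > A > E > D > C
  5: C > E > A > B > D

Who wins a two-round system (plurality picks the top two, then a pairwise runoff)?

B

Round 1 first-place votes: A 3, B 4, C 5, D 1, E 0. C and B advance.
Runoff: C is ranked above B on 5 ballots, B above C on 8.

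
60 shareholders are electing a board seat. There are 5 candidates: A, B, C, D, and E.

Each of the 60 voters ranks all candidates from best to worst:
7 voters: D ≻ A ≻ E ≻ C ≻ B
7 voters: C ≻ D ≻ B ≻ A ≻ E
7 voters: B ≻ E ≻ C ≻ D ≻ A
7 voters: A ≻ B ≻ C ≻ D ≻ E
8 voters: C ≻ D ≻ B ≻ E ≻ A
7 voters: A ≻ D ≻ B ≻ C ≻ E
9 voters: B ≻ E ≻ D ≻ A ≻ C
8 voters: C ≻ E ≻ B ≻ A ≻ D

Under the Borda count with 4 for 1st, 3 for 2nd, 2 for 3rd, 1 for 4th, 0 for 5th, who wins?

A: 7×3 + 7×1 + 7×0 + 7×4 + 8×0 + 7×4 + 9×1 + 8×1 = 101
B: 7×0 + 7×2 + 7×4 + 7×3 + 8×2 + 7×2 + 9×4 + 8×2 = 145
C: 7×1 + 7×4 + 7×2 + 7×2 + 8×4 + 7×1 + 9×0 + 8×4 = 134
D: 7×4 + 7×3 + 7×1 + 7×1 + 8×3 + 7×3 + 9×2 + 8×0 = 126
E: 7×2 + 7×0 + 7×3 + 7×0 + 8×1 + 7×0 + 9×3 + 8×3 = 94

B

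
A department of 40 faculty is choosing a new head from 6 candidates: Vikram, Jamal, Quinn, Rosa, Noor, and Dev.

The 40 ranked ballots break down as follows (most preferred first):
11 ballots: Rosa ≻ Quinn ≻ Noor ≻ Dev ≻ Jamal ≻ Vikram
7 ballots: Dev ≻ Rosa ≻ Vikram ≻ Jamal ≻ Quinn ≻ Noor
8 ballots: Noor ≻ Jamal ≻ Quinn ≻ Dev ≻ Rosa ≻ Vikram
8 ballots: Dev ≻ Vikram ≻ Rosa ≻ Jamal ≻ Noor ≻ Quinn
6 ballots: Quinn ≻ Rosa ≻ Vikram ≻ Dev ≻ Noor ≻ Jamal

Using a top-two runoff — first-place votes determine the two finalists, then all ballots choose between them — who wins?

Round 1 first-place votes: Vikram 0, Jamal 0, Quinn 6, Rosa 11, Noor 8, Dev 15. Dev and Rosa advance.
Runoff: Dev is ranked above Rosa on 23 ballots, Rosa above Dev on 17.

Dev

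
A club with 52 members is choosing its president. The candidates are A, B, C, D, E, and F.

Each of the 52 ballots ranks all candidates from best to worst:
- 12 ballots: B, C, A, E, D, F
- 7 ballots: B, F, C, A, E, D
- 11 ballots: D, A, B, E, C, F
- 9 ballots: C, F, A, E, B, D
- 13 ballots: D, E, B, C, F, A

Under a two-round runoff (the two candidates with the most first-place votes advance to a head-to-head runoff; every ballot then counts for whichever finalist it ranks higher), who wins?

Round 1 first-place votes: A 0, B 19, C 9, D 24, E 0, F 0. D and B advance.
Runoff: D is ranked above B on 24 ballots, B above D on 28.

B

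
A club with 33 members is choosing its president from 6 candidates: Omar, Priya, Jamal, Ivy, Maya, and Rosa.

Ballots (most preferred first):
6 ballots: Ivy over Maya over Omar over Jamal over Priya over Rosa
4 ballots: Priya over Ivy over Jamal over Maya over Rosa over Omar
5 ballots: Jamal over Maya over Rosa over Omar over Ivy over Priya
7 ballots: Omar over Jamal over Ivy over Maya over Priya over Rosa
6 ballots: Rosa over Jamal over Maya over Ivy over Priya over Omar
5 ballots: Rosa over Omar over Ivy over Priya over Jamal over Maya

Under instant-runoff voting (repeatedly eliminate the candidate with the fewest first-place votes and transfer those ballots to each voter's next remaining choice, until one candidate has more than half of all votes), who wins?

Round 1: Omar 7, Priya 4, Jamal 5, Ivy 6, Maya 0, Rosa 11. Maya eliminated.
Round 2: Omar 7, Priya 4, Jamal 5, Ivy 6, Rosa 11. Priya eliminated.
Round 3: Omar 7, Jamal 5, Ivy 10, Rosa 11. Jamal eliminated.
Round 4: Omar 7, Ivy 10, Rosa 16. Omar eliminated.
Round 5: Ivy 17, Rosa 16. Ivy has a majority (≥17).

Ivy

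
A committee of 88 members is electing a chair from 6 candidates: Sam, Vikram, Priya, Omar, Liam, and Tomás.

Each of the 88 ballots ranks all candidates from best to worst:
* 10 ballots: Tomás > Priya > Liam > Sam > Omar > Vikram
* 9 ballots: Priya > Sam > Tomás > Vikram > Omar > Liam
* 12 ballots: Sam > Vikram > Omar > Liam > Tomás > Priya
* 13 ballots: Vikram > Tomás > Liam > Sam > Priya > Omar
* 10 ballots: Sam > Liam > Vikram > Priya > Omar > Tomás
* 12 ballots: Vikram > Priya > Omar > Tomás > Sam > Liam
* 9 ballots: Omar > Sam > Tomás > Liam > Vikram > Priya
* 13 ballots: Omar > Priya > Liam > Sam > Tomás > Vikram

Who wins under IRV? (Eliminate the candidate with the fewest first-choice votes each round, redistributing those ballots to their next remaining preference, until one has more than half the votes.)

Round 1: Sam 22, Vikram 25, Priya 9, Omar 22, Liam 0, Tomás 10. Liam eliminated.
Round 2: Sam 22, Vikram 25, Priya 9, Omar 22, Tomás 10. Priya eliminated.
Round 3: Sam 31, Vikram 25, Omar 22, Tomás 10. Tomás eliminated.
Round 4: Sam 41, Vikram 25, Omar 22. Omar eliminated.
Round 5: Sam 63, Vikram 25. Sam has a majority (≥45).

Sam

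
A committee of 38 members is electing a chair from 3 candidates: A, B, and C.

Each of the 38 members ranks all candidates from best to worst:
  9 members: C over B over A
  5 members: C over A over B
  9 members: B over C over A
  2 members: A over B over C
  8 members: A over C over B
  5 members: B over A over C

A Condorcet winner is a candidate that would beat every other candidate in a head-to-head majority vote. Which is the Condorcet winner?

C vs A: 23–15
C vs B: 22–16
C beats every other candidate.

C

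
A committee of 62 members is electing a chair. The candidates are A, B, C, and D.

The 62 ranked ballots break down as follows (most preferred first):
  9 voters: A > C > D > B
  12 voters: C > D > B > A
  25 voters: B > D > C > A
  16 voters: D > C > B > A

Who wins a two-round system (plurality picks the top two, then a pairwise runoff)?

Round 1 first-place votes: A 9, B 25, C 12, D 16. B and D advance.
Runoff: B is ranked above D on 25 ballots, D above B on 37.

D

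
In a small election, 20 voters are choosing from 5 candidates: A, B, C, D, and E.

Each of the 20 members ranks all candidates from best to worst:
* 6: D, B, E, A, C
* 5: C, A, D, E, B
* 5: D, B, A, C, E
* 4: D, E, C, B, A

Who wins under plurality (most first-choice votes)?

D

First-place votes: A 0, B 0, C 5, D 15, E 0.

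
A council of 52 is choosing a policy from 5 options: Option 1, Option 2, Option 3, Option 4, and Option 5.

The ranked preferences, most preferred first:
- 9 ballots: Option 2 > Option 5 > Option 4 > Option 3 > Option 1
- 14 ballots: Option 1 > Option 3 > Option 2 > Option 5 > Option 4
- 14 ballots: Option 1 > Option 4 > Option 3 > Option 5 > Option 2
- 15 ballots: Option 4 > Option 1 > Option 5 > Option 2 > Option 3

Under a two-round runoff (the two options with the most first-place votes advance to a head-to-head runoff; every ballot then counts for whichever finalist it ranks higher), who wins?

Round 1 first-place votes: Option 1 28, Option 2 9, Option 3 0, Option 4 15, Option 5 0. Option 1 and Option 4 advance.
Runoff: Option 1 is ranked above Option 4 on 28 ballots, Option 4 above Option 1 on 24.

Option 1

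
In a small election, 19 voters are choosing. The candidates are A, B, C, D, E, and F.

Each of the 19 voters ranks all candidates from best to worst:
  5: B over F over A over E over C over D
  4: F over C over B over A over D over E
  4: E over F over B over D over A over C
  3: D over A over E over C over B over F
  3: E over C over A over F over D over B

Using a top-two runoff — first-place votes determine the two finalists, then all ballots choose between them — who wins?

Round 1 first-place votes: A 0, B 5, C 0, D 3, E 7, F 4. E and B advance.
Runoff: E is ranked above B on 10 ballots, B above E on 9.

E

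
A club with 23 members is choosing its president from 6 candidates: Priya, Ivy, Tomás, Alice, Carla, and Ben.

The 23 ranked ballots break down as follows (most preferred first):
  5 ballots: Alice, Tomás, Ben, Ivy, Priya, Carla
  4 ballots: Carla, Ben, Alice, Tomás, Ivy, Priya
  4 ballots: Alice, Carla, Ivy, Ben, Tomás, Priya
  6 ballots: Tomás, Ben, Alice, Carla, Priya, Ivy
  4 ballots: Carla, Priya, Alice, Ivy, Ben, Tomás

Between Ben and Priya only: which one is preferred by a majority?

Ben is ranked above Priya on 19 ballots; Priya above Ben on 4.

Ben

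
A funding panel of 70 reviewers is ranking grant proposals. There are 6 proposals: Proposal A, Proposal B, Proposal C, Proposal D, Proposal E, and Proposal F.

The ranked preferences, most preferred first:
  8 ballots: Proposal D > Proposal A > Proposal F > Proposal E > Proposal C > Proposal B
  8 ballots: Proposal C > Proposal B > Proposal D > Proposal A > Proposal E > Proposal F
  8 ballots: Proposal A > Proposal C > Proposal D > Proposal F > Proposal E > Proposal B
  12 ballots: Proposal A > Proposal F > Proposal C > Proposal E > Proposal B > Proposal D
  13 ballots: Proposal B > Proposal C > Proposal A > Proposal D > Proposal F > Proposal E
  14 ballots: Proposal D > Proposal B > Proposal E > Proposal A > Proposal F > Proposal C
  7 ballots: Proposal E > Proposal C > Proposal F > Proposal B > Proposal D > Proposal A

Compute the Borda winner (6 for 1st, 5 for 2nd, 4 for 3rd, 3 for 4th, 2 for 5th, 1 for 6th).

Proposal A

Proposal A: 8×5 + 8×3 + 8×6 + 12×6 + 13×4 + 14×3 + 7×1 = 285
Proposal B: 8×1 + 8×5 + 8×1 + 12×2 + 13×6 + 14×5 + 7×3 = 249
Proposal C: 8×2 + 8×6 + 8×5 + 12×4 + 13×5 + 14×1 + 7×5 = 266
Proposal D: 8×6 + 8×4 + 8×4 + 12×1 + 13×3 + 14×6 + 7×2 = 261
Proposal E: 8×3 + 8×2 + 8×2 + 12×3 + 13×1 + 14×4 + 7×6 = 203
Proposal F: 8×4 + 8×1 + 8×3 + 12×5 + 13×2 + 14×2 + 7×4 = 206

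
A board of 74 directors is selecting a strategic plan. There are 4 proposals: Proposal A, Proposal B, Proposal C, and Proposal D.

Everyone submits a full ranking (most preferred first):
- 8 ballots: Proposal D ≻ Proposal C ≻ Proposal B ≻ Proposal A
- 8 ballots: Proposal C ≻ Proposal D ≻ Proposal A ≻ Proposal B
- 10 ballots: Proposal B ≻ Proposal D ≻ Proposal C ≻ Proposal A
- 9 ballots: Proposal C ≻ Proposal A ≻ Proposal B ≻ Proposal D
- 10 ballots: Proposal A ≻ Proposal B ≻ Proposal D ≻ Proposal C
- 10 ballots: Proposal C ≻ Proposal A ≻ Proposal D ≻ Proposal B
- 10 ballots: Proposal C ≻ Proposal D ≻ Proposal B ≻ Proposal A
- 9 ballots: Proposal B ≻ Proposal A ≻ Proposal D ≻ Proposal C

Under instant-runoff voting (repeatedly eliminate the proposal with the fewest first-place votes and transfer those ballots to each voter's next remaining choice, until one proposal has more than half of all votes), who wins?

Round 1: Proposal A 10, Proposal B 19, Proposal C 37, Proposal D 8. Proposal D eliminated.
Round 2: Proposal A 10, Proposal B 19, Proposal C 45. Proposal C has a majority (≥38).

Proposal C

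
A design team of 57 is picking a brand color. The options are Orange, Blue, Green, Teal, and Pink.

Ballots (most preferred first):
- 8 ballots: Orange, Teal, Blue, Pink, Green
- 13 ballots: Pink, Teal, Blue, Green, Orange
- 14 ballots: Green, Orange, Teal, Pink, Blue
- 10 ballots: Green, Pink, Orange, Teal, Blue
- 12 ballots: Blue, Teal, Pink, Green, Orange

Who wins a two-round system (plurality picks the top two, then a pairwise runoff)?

Pink

Round 1 first-place votes: Orange 8, Blue 12, Green 24, Teal 0, Pink 13. Green and Pink advance.
Runoff: Green is ranked above Pink on 24 ballots, Pink above Green on 33.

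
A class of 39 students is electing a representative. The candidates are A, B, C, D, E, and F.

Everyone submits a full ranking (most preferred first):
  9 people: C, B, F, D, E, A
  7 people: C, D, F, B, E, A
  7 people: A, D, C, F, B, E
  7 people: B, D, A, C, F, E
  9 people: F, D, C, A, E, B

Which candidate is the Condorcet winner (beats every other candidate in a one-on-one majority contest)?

D

D vs A: 32–7
D vs B: 23–16
D vs C: 23–16
D vs E: 39–0
D vs F: 21–18
D beats every other candidate.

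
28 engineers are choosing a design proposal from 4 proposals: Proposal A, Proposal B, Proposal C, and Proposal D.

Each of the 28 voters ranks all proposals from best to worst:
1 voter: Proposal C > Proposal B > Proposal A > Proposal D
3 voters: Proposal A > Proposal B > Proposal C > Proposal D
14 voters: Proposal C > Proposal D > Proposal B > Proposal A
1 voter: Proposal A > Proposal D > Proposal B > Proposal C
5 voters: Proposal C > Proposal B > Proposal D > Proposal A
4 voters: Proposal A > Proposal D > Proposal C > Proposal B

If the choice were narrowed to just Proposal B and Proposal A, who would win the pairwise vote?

Proposal B is ranked above Proposal A on 20 ballots; Proposal A above Proposal B on 8.

Proposal B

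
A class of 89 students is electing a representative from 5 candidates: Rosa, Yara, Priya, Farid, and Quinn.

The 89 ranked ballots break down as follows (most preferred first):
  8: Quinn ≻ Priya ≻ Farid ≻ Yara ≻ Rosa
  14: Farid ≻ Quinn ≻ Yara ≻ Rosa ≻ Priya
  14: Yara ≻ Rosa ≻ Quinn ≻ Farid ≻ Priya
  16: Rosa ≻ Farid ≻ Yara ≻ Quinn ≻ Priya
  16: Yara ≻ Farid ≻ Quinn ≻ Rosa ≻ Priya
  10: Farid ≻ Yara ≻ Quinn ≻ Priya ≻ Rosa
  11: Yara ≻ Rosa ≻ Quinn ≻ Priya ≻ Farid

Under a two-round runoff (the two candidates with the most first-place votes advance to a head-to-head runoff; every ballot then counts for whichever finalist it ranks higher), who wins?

Farid

Round 1 first-place votes: Rosa 16, Yara 41, Priya 0, Farid 24, Quinn 8. Yara and Farid advance.
Runoff: Yara is ranked above Farid on 41 ballots, Farid above Yara on 48.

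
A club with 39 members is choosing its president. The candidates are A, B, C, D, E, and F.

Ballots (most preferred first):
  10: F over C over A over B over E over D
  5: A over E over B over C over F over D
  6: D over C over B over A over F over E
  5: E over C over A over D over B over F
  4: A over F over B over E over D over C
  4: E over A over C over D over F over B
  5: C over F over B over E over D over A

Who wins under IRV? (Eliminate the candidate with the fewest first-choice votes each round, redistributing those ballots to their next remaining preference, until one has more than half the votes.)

A

Round 1: A 9, B 0, C 5, D 6, E 9, F 10. B eliminated.
Round 2: A 9, C 5, D 6, E 9, F 10. C eliminated.
Round 3: A 9, D 6, E 9, F 15. D eliminated.
Round 4: A 15, E 9, F 15. E eliminated.
Round 5: A 24, F 15. A has a majority (≥20).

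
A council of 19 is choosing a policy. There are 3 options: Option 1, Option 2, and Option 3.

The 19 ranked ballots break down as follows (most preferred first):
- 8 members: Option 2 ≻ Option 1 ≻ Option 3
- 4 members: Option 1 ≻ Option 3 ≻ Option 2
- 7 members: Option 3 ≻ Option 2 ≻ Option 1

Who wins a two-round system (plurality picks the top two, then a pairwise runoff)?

Option 3

Round 1 first-place votes: Option 1 4, Option 2 8, Option 3 7. Option 2 and Option 3 advance.
Runoff: Option 2 is ranked above Option 3 on 8 ballots, Option 3 above Option 2 on 11.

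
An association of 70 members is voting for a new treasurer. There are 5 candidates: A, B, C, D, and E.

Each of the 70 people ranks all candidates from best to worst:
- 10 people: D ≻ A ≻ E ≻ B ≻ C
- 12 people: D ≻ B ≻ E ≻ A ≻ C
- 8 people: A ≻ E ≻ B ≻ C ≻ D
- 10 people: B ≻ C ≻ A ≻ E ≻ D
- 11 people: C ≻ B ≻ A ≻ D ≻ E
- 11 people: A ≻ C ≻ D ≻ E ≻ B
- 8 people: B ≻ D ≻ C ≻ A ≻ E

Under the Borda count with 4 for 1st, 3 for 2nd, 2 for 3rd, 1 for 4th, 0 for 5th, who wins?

A

A: 10×3 + 12×1 + 8×4 + 10×2 + 11×2 + 11×4 + 8×1 = 168
B: 10×1 + 12×3 + 8×2 + 10×4 + 11×3 + 11×0 + 8×4 = 167
C: 10×0 + 12×0 + 8×1 + 10×3 + 11×4 + 11×3 + 8×2 = 131
D: 10×4 + 12×4 + 8×0 + 10×0 + 11×1 + 11×2 + 8×3 = 145
E: 10×2 + 12×2 + 8×3 + 10×1 + 11×0 + 11×1 + 8×0 = 89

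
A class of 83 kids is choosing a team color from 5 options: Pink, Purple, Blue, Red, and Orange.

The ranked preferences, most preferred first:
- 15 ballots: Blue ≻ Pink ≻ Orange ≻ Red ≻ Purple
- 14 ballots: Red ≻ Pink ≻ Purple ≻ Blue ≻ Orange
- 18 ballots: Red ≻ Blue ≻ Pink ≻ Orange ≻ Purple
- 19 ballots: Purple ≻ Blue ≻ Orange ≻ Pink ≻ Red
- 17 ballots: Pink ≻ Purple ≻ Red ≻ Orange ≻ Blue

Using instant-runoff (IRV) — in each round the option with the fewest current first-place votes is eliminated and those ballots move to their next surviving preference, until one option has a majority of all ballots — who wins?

Round 1: Pink 17, Purple 19, Blue 15, Red 32, Orange 0. Orange eliminated.
Round 2: Pink 17, Purple 19, Blue 15, Red 32. Blue eliminated.
Round 3: Pink 32, Purple 19, Red 32. Purple eliminated.
Round 4: Pink 51, Red 32. Pink has a majority (≥42).

Pink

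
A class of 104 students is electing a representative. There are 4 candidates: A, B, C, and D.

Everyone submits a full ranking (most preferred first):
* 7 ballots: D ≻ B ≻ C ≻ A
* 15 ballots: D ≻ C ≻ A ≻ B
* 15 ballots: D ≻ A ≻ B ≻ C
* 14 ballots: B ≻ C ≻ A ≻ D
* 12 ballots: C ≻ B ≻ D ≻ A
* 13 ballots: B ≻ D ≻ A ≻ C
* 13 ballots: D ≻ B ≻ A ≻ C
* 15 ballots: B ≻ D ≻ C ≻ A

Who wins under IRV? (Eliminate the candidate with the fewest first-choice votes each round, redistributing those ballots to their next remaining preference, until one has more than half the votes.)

B

Round 1: A 0, B 42, C 12, D 50. A eliminated.
Round 2: B 42, C 12, D 50. C eliminated.
Round 3: B 54, D 50. B has a majority (≥53).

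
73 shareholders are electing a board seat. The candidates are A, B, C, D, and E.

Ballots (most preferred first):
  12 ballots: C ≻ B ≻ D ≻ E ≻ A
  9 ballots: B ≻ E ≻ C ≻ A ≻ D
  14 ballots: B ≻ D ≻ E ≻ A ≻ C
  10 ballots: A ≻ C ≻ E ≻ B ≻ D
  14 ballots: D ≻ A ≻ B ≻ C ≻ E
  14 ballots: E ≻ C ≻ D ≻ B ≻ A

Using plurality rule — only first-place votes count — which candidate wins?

B

First-place votes: A 10, B 23, C 12, D 14, E 14.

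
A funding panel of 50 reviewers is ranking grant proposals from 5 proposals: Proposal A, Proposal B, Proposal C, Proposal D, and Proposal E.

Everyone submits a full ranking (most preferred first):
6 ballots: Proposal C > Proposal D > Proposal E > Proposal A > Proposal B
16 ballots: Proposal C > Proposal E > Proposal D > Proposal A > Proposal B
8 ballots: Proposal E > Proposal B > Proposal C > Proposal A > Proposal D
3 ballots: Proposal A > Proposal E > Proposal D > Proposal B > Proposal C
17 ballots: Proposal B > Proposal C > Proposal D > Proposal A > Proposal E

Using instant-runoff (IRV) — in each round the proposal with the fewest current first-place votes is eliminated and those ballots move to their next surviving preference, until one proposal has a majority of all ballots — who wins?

Proposal B

Round 1: Proposal A 3, Proposal B 17, Proposal C 22, Proposal D 0, Proposal E 8. Proposal D eliminated.
Round 2: Proposal A 3, Proposal B 17, Proposal C 22, Proposal E 8. Proposal A eliminated.
Round 3: Proposal B 17, Proposal C 22, Proposal E 11. Proposal E eliminated.
Round 4: Proposal B 28, Proposal C 22. Proposal B has a majority (≥26).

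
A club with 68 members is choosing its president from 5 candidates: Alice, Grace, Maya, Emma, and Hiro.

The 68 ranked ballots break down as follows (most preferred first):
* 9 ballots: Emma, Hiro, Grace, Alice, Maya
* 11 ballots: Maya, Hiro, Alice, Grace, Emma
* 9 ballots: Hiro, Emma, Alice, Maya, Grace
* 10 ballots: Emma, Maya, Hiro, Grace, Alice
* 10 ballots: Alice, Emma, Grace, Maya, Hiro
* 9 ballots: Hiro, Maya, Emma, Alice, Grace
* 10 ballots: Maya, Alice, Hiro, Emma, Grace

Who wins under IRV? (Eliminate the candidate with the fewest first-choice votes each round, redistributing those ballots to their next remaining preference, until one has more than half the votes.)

Emma

Round 1: Alice 10, Grace 0, Maya 21, Emma 19, Hiro 18. Grace eliminated.
Round 2: Alice 10, Maya 21, Emma 19, Hiro 18. Alice eliminated.
Round 3: Maya 21, Emma 29, Hiro 18. Hiro eliminated.
Round 4: Maya 30, Emma 38. Emma has a majority (≥35).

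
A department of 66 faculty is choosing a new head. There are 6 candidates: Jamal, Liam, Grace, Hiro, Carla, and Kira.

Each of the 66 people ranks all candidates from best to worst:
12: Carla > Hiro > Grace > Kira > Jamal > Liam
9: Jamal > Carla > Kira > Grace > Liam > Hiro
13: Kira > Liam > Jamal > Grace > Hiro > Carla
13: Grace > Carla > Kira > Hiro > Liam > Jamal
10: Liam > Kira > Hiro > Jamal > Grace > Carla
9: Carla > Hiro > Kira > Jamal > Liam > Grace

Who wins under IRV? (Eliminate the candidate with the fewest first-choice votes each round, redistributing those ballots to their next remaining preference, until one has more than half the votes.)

Carla

Round 1: Jamal 9, Liam 10, Grace 13, Hiro 0, Carla 21, Kira 13. Hiro eliminated.
Round 2: Jamal 9, Liam 10, Grace 13, Carla 21, Kira 13. Jamal eliminated.
Round 3: Liam 10, Grace 13, Carla 30, Kira 13. Liam eliminated.
Round 4: Grace 13, Carla 30, Kira 23. Grace eliminated.
Round 5: Carla 43, Kira 23. Carla has a majority (≥34).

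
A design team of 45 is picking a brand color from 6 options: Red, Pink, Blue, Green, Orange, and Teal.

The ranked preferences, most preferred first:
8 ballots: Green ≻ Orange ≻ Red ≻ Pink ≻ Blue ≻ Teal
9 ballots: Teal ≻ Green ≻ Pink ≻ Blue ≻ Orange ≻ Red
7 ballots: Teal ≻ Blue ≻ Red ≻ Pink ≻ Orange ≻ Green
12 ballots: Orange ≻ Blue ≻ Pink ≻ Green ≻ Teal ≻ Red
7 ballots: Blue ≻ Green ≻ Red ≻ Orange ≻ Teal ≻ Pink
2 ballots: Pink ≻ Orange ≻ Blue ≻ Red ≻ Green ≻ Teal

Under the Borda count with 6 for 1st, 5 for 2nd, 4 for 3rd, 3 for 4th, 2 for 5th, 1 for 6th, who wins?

Blue

Red: 8×4 + 9×1 + 7×4 + 12×1 + 7×4 + 2×3 = 115
Pink: 8×3 + 9×4 + 7×3 + 12×4 + 7×1 + 2×6 = 148
Blue: 8×2 + 9×3 + 7×5 + 12×5 + 7×6 + 2×4 = 188
Green: 8×6 + 9×5 + 7×1 + 12×3 + 7×5 + 2×2 = 175
Orange: 8×5 + 9×2 + 7×2 + 12×6 + 7×3 + 2×5 = 175
Teal: 8×1 + 9×6 + 7×6 + 12×2 + 7×2 + 2×1 = 144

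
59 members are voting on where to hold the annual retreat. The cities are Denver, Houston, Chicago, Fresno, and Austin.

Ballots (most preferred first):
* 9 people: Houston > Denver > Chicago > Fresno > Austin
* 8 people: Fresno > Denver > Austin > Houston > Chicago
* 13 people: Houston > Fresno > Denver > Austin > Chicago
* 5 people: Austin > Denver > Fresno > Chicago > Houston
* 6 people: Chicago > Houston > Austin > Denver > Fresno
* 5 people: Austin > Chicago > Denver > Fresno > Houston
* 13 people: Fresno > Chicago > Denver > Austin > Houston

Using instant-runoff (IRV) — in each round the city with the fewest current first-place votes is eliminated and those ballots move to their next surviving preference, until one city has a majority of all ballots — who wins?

Round 1: Denver 0, Houston 22, Chicago 6, Fresno 21, Austin 10. Denver eliminated.
Round 2: Houston 22, Chicago 6, Fresno 21, Austin 10. Chicago eliminated.
Round 3: Houston 28, Fresno 21, Austin 10. Austin eliminated.
Round 4: Houston 28, Fresno 31. Fresno has a majority (≥30).

Fresno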